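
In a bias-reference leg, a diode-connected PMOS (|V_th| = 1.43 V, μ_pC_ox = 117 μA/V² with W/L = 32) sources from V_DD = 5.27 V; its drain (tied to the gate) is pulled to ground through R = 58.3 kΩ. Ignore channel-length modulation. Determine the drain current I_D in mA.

I_D = 0.0627 mA

With gate tied to drain, V_SG = V_SD ≥ V_SG − |V_th|, so the device is in saturation.
k_p = μ_pC_ox · (W/L) = 3.744 mA/V².
KCL at the drain: ½ k_p (V_SG − |V_th|)² = (V_DD − V_SG)/R.
Let x = V_SG − 1.43. Then 109 x² + x − 3.84 = 0, giving x = 0.183 V (positive root), so V_SG = 1.61 V.
I_D = (V_DD − V_SG)/R = (5.27 − 1.61) / 58.3 = 0.0627 mA.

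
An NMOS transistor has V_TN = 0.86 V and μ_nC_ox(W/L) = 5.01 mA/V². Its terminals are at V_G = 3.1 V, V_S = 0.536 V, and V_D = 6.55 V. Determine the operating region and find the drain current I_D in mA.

Saturation; I_D = 7.27 mA

V_GS = V_G − V_S = 3.1 − 0.536 = 2.56 V; V_DS = V_D − V_S = 6.55 − 0.536 = 6.01 V.
V_ov = V_GS − V_TN = 2.56 − 0.86 = 1.7 V.
Since V_DS = 6.01 V ≥ V_ov = 1.7 V, the device is in saturation.
I_D = ½ k_n V_ov² = 0.5 × 5.01 × 1.7² = 7.27 mA.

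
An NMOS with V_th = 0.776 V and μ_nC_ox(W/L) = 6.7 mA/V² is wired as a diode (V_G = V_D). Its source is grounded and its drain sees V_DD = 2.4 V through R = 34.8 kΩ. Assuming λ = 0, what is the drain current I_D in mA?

I_D = 0.0434 mA

With gate tied to drain, V_GS = V_DS ≥ V_GS − V_th, so the device is in saturation.
KCL at the drain: ½ k_n (V_GS − V_th)² = (V_DD − V_GS)/R.
Let x = V_GS − 0.776. Then 117 x² + x − 1.624 = 0, giving x = 0.114 V (positive root), so V_GS = 0.89 V.
I_D = (V_DD − V_GS)/R = (2.4 − 0.89) / 34.8 = 0.0434 mA.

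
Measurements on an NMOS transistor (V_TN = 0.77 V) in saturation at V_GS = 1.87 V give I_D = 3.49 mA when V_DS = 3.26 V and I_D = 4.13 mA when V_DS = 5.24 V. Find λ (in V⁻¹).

With V_GS fixed, I_D ∝ (1 + λ V_DS) in saturation, so I_D2/I_D1 = (1 + λ V_DS2)/(1 + λ V_DS1).
4.13/3.49 = 1.183 = (1 + 5.24 λ)/(1 + 3.26 λ).
Solving: λ (I_D1 V_DS2 − I_D2 V_DS1) = I_D2 − I_D1, so λ = (4.13 − 3.49) / (3.49 × 5.24 − 4.13 × 3.26) = 0.64 / 4.82 = 0.133 V⁻¹.

λ = 0.133 V⁻¹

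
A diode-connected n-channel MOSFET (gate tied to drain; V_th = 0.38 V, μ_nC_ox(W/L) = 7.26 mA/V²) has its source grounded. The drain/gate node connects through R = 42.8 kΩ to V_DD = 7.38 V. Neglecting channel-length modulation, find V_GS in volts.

V_GS = 0.589 V

With gate tied to drain, V_GS = V_DS ≥ V_GS − V_th, so the device is in saturation.
KCL at the drain: ½ k_n (V_GS − V_th)² = (V_DD − V_GS)/R.
Let x = V_GS − 0.38. Then 155 x² + x − 7 = 0, giving x = 0.209 V (positive root), so V_GS = 0.589 V.
I_D = (V_DD − V_GS)/R = (7.38 − 0.589) / 42.8 = 0.159 mA.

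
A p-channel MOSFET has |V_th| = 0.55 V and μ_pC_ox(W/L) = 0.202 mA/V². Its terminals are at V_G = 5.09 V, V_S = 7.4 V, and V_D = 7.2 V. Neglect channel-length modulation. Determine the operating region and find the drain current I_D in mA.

Triode; I_D = 0.0671 mA

V_SG = V_S − V_G = 7.4 − 5.09 = 2.31 V; V_SD = V_S − V_D = 7.4 − 7.2 = 0.2 V.
V_ov = V_SG − |V_th| = 2.31 − 0.55 = 1.76 V.
Since V_SD = 0.2 V < V_ov = 1.76 V, the device is in the triode region.
I_D = k_p [V_ov · V_SD − ½ V_SD²] = 0.202 × [1.76 × 0.2 − 0.5 × 0.2²] = 0.0671 mA.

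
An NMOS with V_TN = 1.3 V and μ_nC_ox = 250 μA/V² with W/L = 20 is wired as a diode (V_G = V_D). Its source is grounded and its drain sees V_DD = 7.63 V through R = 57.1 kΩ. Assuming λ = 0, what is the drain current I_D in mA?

With gate tied to drain, V_GS = V_DS ≥ V_GS − V_TN, so the device is in saturation.
k_n = μ_nC_ox · (W/L) = 5 mA/V².
KCL at the drain: ½ k_n (V_GS − V_TN)² = (V_DD − V_GS)/R.
Let x = V_GS − 1.3. Then 143 x² + x − 6.33 = 0, giving x = 0.207 V (positive root), so V_GS = 1.51 V.
I_D = (V_DD − V_GS)/R = (7.63 − 1.51) / 57.1 = 0.107 mA.

I_D = 0.107 mA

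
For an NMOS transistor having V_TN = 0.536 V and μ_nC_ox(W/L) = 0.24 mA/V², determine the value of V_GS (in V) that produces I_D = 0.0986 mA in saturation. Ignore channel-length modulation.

V_GS = 1.44 V

In saturation I_D = ½ k_n (V_GS − V_TN)², so V_GS − V_TN = √(2 I_D / k_n) = √(2 × 0.0986 / 0.24) = 0.906 V.
V_GS = 0.536 + 0.906 = 1.44 V.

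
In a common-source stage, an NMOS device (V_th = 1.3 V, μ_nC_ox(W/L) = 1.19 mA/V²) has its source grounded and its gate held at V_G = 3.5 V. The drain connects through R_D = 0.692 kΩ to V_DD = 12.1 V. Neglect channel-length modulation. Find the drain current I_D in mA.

I_D = 2.88 mA

V_GS = V_G = 3.5 V, so V_ov = 3.5 − 1.3 = 2.2 V.
Assume saturation: I_D = ½ k_n V_ov² = 0.5 × 1.19 × 2.2² = 2.88 mA, giving V_DS = V_DD − I_D R_D = 12.1 − 2.88 × 0.692 = 10.1 V.
V_DS = 10.1 V ≥ V_ov = 2.2 V, confirming saturation.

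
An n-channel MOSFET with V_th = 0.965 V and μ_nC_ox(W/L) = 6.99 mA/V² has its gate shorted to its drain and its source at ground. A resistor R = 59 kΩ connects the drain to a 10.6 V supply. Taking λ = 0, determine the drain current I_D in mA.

With gate tied to drain, V_GS = V_DS ≥ V_GS − V_th, so the device is in saturation.
KCL at the drain: ½ k_n (V_GS − V_th)² = (V_DD − V_GS)/R.
Let x = V_GS − 0.965. Then 206 x² + x − 9.635 = 0, giving x = 0.214 V (positive root), so V_GS = 1.18 V.
I_D = (V_DD − V_GS)/R = (10.6 − 1.18) / 59 = 0.16 mA.

I_D = 0.160 mA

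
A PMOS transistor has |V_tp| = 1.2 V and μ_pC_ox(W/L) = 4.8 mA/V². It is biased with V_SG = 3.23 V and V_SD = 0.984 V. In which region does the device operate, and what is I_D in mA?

Triode; I_D = 7.26 mA

V_ov = V_SG − |V_tp| = 3.23 − 1.2 = 2.03 V.
Since V_SD = 0.984 V < V_ov = 2.03 V, the device is in the triode region.
I_D = k_p [V_ov · V_SD − ½ V_SD²] = 4.8 × [2.03 × 0.984 − 0.5 × 0.984²] = 7.26 mA.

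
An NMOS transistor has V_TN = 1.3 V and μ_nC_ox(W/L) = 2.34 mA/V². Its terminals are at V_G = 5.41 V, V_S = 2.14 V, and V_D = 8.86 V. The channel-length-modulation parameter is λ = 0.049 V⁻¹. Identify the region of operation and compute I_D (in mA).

Saturation; I_D = 6.04 mA

V_GS = V_G − V_S = 5.41 − 2.14 = 3.27 V; V_DS = V_D − V_S = 8.86 − 2.14 = 6.72 V.
V_ov = V_GS − V_TN = 3.27 − 1.3 = 1.97 V.
Since V_DS = 6.72 V ≥ V_ov = 1.97 V, the device is in saturation.
I_D = ½ k_n V_ov² (1 + λ V_DS) = 0.5 × 2.34 × 1.97² × (1 + 0.049 × 6.72) = 6.04 mA.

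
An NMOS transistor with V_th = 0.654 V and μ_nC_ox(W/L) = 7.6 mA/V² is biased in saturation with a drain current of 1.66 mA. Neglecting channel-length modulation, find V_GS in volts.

In saturation I_D = ½ k_n (V_GS − V_th)², so V_GS − V_th = √(2 I_D / k_n) = √(2 × 1.66 / 7.6) = 0.661 V.
V_GS = 0.654 + 0.661 = 1.31 V.

V_GS = 1.31 V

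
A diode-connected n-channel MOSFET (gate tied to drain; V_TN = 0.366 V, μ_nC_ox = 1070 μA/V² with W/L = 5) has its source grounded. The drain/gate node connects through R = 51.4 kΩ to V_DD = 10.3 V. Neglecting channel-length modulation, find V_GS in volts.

V_GS = 0.631 V

With gate tied to drain, V_GS = V_DS ≥ V_GS − V_TN, so the device is in saturation.
k_n = μ_nC_ox · (W/L) = 5.35 mA/V².
KCL at the drain: ½ k_n (V_GS − V_TN)² = (V_DD − V_GS)/R.
Let x = V_GS − 0.366. Then 137 x² + x − 9.934 = 0, giving x = 0.265 V (positive root), so V_GS = 0.631 V.
I_D = (V_DD − V_GS)/R = (10.3 − 0.631) / 51.4 = 0.188 mA.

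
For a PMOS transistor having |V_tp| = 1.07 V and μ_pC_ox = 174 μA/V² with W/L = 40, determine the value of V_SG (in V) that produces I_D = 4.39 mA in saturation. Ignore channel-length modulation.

k_p = μ_pC_ox · (W/L) = 6.96 mA/V².
In saturation I_D = ½ k_p (V_SG − |V_tp|)², so V_SG − |V_tp| = √(2 I_D / k_p) = √(2 × 4.39 / 6.96) = 1.12 V.
V_SG = 1.07 + 1.12 = 2.19 V.

V_SG = 2.19 V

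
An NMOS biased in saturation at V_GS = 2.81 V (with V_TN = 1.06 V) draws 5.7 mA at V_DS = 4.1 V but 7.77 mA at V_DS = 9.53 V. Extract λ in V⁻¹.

With V_GS fixed, I_D ∝ (1 + λ V_DS) in saturation, so I_D2/I_D1 = (1 + λ V_DS2)/(1 + λ V_DS1).
7.77/5.7 = 1.363 = (1 + 9.53 λ)/(1 + 4.1 λ).
Solving: λ (I_D1 V_DS2 − I_D2 V_DS1) = I_D2 − I_D1, so λ = (7.77 − 5.7) / (5.7 × 9.53 − 7.77 × 4.1) = 2.07 / 22.5 = 0.0921 V⁻¹.

λ = 0.0921 V⁻¹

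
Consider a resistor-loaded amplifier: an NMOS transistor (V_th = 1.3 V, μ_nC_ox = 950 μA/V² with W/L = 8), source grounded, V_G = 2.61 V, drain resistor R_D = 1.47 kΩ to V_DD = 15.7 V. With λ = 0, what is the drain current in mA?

V_GS = V_G = 2.61 V, so V_ov = 2.61 − 1.3 = 1.31 V.
k_n = μ_nC_ox · (W/L) = 7.6 mA/V².
Assume saturation: I_D = ½ k_n V_ov² = 0.5 × 7.6 × 1.31² = 6.52 mA, giving V_DS = V_DD − I_D R_D = 15.7 − 6.52 × 1.47 = 6.11 V.
V_DS = 6.11 V ≥ V_ov = 1.31 V, confirming saturation.

I_D = 6.52 mA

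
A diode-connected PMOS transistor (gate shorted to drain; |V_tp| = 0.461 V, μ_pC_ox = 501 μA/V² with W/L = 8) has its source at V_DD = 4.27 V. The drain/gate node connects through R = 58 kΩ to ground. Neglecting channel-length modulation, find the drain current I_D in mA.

With gate tied to drain, V_SG = V_SD ≥ V_SG − |V_tp|, so the device is in saturation.
k_p = μ_pC_ox · (W/L) = 4.008 mA/V².
KCL at the drain: ½ k_p (V_SG − |V_tp|)² = (V_DD − V_SG)/R.
Let x = V_SG − 0.461. Then 116 x² + x − 3.809 = 0, giving x = 0.177 V (positive root), so V_SG = 0.638 V.
I_D = (V_DD − V_SG)/R = (4.27 − 0.638) / 58 = 0.0626 mA.

I_D = 0.0626 mA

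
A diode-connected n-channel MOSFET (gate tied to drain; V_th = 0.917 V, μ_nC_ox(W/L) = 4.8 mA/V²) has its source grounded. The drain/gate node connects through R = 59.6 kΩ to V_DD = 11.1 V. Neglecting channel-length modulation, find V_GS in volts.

V_GS = 1.18 V

With gate tied to drain, V_GS = V_DS ≥ V_GS − V_th, so the device is in saturation.
KCL at the drain: ½ k_n (V_GS − V_th)² = (V_DD − V_GS)/R.
Let x = V_GS − 0.917. Then 143 x² + x − 10.18 = 0, giving x = 0.263 V (positive root), so V_GS = 1.18 V.
I_D = (V_DD − V_GS)/R = (11.1 − 1.18) / 59.6 = 0.166 mA.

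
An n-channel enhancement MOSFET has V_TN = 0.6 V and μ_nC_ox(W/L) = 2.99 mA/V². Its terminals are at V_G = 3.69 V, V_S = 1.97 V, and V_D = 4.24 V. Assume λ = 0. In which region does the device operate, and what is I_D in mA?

V_GS = V_G − V_S = 3.69 − 1.97 = 1.72 V; V_DS = V_D − V_S = 4.24 − 1.97 = 2.27 V.
V_ov = V_GS − V_TN = 1.72 − 0.6 = 1.12 V.
Since V_DS = 2.27 V ≥ V_ov = 1.12 V, the device is in saturation.
I_D = ½ k_n V_ov² = 0.5 × 2.99 × 1.12² = 1.88 mA.

Saturation; I_D = 1.88 mA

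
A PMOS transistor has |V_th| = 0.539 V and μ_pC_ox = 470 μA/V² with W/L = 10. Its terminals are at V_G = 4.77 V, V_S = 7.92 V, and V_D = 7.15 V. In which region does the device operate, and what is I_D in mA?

Triode; I_D = 8.06 mA

V_SG = V_S − V_G = 7.92 − 4.77 = 3.15 V; V_SD = V_S − V_D = 7.92 − 7.15 = 0.77 V.
k_p = μ_pC_ox · (W/L) = 4.7 mA/V².
V_ov = V_SG − |V_th| = 3.15 − 0.539 = 2.61 V.
Since V_SD = 0.77 V < V_ov = 2.61 V, the device is in the triode region.
I_D = k_p [V_ov · V_SD − ½ V_SD²] = 4.7 × [2.61 × 0.77 − 0.5 × 0.77²] = 8.06 mA.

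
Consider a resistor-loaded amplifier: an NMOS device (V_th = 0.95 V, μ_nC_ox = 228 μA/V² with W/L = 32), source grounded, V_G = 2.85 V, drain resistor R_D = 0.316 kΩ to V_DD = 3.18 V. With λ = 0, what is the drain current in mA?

I_D = 7.87 mA

V_GS = V_G = 2.85 V, so V_ov = 2.85 − 0.95 = 1.9 V.
k_n = μ_nC_ox · (W/L) = 7.296 mA/V².
Assume saturation: I_D = ½ k_n V_ov² = 0.5 × 7.296 × 1.9² = 13.2 mA, giving V_DS = V_DD − I_D R_D = 3.18 − 13.2 × 0.316 = -0.981 V.
But -0.981 V < V_ov = 1.9 V, so the device is actually in triode.
In triode I_D = k_n[V_ov V_DS − ½ V_DS²] and I_D = (V_DD − V_DS)/R_D. Equating: 1.15 V_DS² − 5.381 V_DS + 3.18 = 0, giving V_DS = 0.694 V (the root below V_ov).
I_D = (3.18 − 0.694) / 0.316 = 7.87 mA.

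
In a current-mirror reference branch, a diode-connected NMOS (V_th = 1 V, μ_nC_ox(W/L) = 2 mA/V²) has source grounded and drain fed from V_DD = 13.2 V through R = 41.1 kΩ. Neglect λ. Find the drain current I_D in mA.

With gate tied to drain, V_GS = V_DS ≥ V_GS − V_th, so the device is in saturation.
KCL at the drain: ½ k_n (V_GS − V_th)² = (V_DD − V_GS)/R.
Let x = V_GS − 1. Then 41.1 x² + x − 12.2 = 0, giving x = 0.533 V (positive root), so V_GS = 1.53 V.
I_D = (V_DD − V_GS)/R = (13.2 − 1.53) / 41.1 = 0.284 mA.

I_D = 0.284 mA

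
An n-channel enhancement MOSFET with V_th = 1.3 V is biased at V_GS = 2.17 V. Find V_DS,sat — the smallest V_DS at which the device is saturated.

V_DS,sat = 0.870 V

The boundary between triode and saturation is V_DS = V_GS − V_th = V_ov.
V_ov = 2.17 − 1.3 = 0.87 V.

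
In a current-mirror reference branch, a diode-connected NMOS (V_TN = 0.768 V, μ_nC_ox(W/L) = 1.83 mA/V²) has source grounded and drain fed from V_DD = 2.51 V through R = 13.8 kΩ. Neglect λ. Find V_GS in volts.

With gate tied to drain, V_GS = V_DS ≥ V_GS − V_TN, so the device is in saturation.
KCL at the drain: ½ k_n (V_GS − V_TN)² = (V_DD − V_GS)/R.
Let x = V_GS − 0.768. Then 12.6 x² + x − 1.742 = 0, giving x = 0.334 V (positive root), so V_GS = 1.1 V.
I_D = (V_DD − V_GS)/R = (2.51 − 1.1) / 13.8 = 0.102 mA.

V_GS = 1.10 V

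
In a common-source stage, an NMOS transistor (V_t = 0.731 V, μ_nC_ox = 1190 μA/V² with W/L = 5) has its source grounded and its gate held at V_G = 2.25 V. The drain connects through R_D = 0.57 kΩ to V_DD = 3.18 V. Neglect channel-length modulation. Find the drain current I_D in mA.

I_D = 4.48 mA

V_GS = V_G = 2.25 V, so V_ov = 2.25 − 0.731 = 1.52 V.
k_n = μ_nC_ox · (W/L) = 5.95 mA/V².
Assume saturation: I_D = ½ k_n V_ov² = 0.5 × 5.95 × 1.52² = 6.86 mA, giving V_DS = V_DD − I_D R_D = 3.18 − 6.86 × 0.57 = -0.733 V.
But -0.733 V < V_ov = 1.52 V, so the device is actually in triode.
In triode I_D = k_n[V_ov V_DS − ½ V_DS²] and I_D = (V_DD − V_DS)/R_D. Equating: 1.7 V_DS² − 6.152 V_DS + 3.18 = 0, giving V_DS = 0.624 V (the root below V_ov).
I_D = (3.18 − 0.624) / 0.57 = 4.48 mA.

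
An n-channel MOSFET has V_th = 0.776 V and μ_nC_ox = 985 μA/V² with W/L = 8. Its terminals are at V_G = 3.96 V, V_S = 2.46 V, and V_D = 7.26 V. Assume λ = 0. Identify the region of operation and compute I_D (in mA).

Saturation; I_D = 2.07 mA

V_GS = V_G − V_S = 3.96 − 2.46 = 1.5 V; V_DS = V_D − V_S = 7.26 − 2.46 = 4.8 V.
k_n = μ_nC_ox · (W/L) = 7.88 mA/V².
V_ov = V_GS − V_th = 1.5 − 0.776 = 0.724 V.
Since V_DS = 4.8 V ≥ V_ov = 0.724 V, the device is in saturation.
I_D = ½ k_n V_ov² = 0.5 × 7.88 × 0.724² = 2.07 mA.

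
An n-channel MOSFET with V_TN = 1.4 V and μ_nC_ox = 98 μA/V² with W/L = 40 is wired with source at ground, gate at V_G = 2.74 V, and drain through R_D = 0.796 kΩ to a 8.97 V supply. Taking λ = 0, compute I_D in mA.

I_D = 3.52 mA

V_GS = V_G = 2.74 V, so V_ov = 2.74 − 1.4 = 1.34 V.
k_n = μ_nC_ox · (W/L) = 3.92 mA/V².
Assume saturation: I_D = ½ k_n V_ov² = 0.5 × 3.92 × 1.34² = 3.52 mA, giving V_DS = V_DD − I_D R_D = 8.97 − 3.52 × 0.796 = 6.17 V.
V_DS = 6.17 V ≥ V_ov = 1.34 V, confirming saturation.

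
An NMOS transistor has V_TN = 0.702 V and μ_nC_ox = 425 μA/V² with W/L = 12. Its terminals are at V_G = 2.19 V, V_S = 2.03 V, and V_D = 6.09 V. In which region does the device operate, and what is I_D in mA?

V_GS = V_G − V_S = 2.19 − 2.03 = 0.16 V; V_DS = V_D − V_S = 6.09 − 2.03 = 4.06 V.
V_GS = 0.16 V < V_TN = 0.702 V, so the transistor is in cutoff.

Cutoff; I_D = 0 mA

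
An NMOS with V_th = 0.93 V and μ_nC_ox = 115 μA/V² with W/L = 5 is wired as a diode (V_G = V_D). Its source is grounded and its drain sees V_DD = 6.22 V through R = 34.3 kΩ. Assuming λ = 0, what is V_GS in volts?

V_GS = 1.61 V

With gate tied to drain, V_GS = V_DS ≥ V_GS − V_th, so the device is in saturation.
k_n = μ_nC_ox · (W/L) = 0.575 mA/V².
KCL at the drain: ½ k_n (V_GS − V_th)² = (V_DD − V_GS)/R.
Let x = V_GS − 0.93. Then 9.86 x² + x − 5.29 = 0, giving x = 0.683 V (positive root), so V_GS = 1.61 V.
I_D = (V_DD − V_GS)/R = (6.22 − 1.61) / 34.3 = 0.134 mA.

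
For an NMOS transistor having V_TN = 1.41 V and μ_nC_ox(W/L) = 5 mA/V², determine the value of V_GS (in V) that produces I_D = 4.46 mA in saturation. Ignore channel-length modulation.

V_GS = 2.75 V

In saturation I_D = ½ k_n (V_GS − V_TN)², so V_GS − V_TN = √(2 I_D / k_n) = √(2 × 4.46 / 5) = 1.34 V.
V_GS = 1.41 + 1.34 = 2.75 V.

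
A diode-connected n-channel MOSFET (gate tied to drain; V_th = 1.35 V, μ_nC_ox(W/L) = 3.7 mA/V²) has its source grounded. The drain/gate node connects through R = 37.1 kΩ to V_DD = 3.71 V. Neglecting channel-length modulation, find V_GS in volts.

V_GS = 1.53 V

With gate tied to drain, V_GS = V_DS ≥ V_GS − V_th, so the device is in saturation.
KCL at the drain: ½ k_n (V_GS − V_th)² = (V_DD − V_GS)/R.
Let x = V_GS − 1.35. Then 68.6 x² + x − 2.36 = 0, giving x = 0.178 V (positive root), so V_GS = 1.53 V.
I_D = (V_DD − V_GS)/R = (3.71 − 1.53) / 37.1 = 0.0588 mA.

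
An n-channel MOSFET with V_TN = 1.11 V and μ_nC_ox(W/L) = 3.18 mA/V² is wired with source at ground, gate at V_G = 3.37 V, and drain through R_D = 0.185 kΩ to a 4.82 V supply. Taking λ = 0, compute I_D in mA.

I_D = 8.12 mA

V_GS = V_G = 3.37 V, so V_ov = 3.37 − 1.11 = 2.26 V.
Assume saturation: I_D = ½ k_n V_ov² = 0.5 × 3.18 × 2.26² = 8.12 mA, giving V_DS = V_DD − I_D R_D = 4.82 − 8.12 × 0.185 = 3.32 V.
V_DS = 3.32 V ≥ V_ov = 2.26 V, confirming saturation.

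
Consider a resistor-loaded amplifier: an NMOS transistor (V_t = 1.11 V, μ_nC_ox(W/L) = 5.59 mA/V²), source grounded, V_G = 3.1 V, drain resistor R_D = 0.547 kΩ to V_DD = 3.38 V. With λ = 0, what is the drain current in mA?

I_D = 5.19 mA

V_GS = V_G = 3.1 V, so V_ov = 3.1 − 1.11 = 1.99 V.
Assume saturation: I_D = ½ k_n V_ov² = 0.5 × 5.59 × 1.99² = 11.1 mA, giving V_DS = V_DD − I_D R_D = 3.38 − 11.1 × 0.547 = -2.67 V.
But -2.67 V < V_ov = 1.99 V, so the device is actually in triode.
In triode I_D = k_n[V_ov V_DS − ½ V_DS²] and I_D = (V_DD − V_DS)/R_D. Equating: 1.53 V_DS² − 7.085 V_DS + 3.38 = 0, giving V_DS = 0.54 V (the root below V_ov).
I_D = (3.38 − 0.54) / 0.547 = 5.19 mA.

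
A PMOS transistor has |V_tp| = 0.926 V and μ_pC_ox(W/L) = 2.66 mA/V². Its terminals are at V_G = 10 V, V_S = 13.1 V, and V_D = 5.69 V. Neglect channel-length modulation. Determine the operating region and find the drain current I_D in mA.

V_SG = V_S − V_G = 13.1 − 10 = 3.1 V; V_SD = V_S − V_D = 13.1 − 5.69 = 7.41 V.
V_ov = V_SG − |V_tp| = 3.1 − 0.926 = 2.17 V.
Since V_SD = 7.41 V ≥ V_ov = 2.17 V, the device is in saturation.
I_D = ½ k_p V_ov² = 0.5 × 2.66 × 2.17² = 6.29 mA.

Saturation; I_D = 6.29 mA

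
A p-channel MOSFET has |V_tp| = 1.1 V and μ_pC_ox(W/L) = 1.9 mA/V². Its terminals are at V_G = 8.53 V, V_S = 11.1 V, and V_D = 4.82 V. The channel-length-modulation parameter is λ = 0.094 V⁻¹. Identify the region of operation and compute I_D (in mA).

Saturation; I_D = 3.26 mA

V_SG = V_S − V_G = 11.1 − 8.53 = 2.57 V; V_SD = V_S − V_D = 11.1 − 4.82 = 6.28 V.
V_ov = V_SG − |V_tp| = 2.57 − 1.1 = 1.47 V.
Since V_SD = 6.28 V ≥ V_ov = 1.47 V, the device is in saturation.
I_D = ½ k_p V_ov² (1 + λ V_SD) = 0.5 × 1.9 × 1.47² × (1 + 0.094 × 6.28) = 3.26 mA.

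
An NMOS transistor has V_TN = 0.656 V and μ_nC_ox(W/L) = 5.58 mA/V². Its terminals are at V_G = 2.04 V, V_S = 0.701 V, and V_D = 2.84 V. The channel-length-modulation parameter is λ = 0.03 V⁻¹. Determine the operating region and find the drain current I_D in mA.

Saturation; I_D = 1.39 mA

V_GS = V_G − V_S = 2.04 − 0.701 = 1.34 V; V_DS = V_D − V_S = 2.84 − 0.701 = 2.14 V.
V_ov = V_GS − V_TN = 1.34 − 0.656 = 0.683 V.
Since V_DS = 2.14 V ≥ V_ov = 0.683 V, the device is in saturation.
I_D = ½ k_n V_ov² (1 + λ V_DS) = 0.5 × 5.58 × 0.683² × (1 + 0.03 × 2.14) = 1.39 mA.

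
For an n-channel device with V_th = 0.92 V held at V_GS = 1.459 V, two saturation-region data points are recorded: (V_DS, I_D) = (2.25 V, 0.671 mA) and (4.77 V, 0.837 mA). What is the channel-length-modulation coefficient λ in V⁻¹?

With V_GS fixed, I_D ∝ (1 + λ V_DS) in saturation, so I_D2/I_D1 = (1 + λ V_DS2)/(1 + λ V_DS1).
0.837/0.671 = 1.247 = (1 + 4.77 λ)/(1 + 2.25 λ).
Solving: λ (I_D1 V_DS2 − I_D2 V_DS1) = I_D2 − I_D1, so λ = (0.837 − 0.671) / (0.671 × 4.77 − 0.837 × 2.25) = 0.166 / 1.32 = 0.126 V⁻¹.

λ = 0.126 V⁻¹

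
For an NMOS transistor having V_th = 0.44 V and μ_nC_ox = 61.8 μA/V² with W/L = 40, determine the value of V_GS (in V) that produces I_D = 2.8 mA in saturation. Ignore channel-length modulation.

k_n = μ_nC_ox · (W/L) = 2.472 mA/V².
In saturation I_D = ½ k_n (V_GS − V_th)², so V_GS − V_th = √(2 I_D / k_n) = √(2 × 2.8 / 2.472) = 1.51 V.
V_GS = 0.44 + 1.51 = 1.95 V.

V_GS = 1.95 V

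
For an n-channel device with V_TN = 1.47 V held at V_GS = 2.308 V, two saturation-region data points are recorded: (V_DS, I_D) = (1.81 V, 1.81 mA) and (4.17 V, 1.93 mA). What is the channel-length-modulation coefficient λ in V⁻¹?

With V_GS fixed, I_D ∝ (1 + λ V_DS) in saturation, so I_D2/I_D1 = (1 + λ V_DS2)/(1 + λ V_DS1).
1.93/1.81 = 1.066 = (1 + 4.17 λ)/(1 + 1.81 λ).
Solving: λ (I_D1 V_DS2 − I_D2 V_DS1) = I_D2 − I_D1, so λ = (1.93 − 1.81) / (1.81 × 4.17 − 1.93 × 1.81) = 0.12 / 4.05 = 0.0296 V⁻¹.

λ = 0.0296 V⁻¹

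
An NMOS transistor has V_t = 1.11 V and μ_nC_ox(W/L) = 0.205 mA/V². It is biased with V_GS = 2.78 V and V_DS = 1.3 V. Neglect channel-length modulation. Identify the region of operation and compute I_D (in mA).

Triode; I_D = 0.272 mA

V_ov = V_GS − V_t = 2.78 − 1.11 = 1.67 V.
Since V_DS = 1.3 V < V_ov = 1.67 V, the device is in the triode region.
I_D = k_n [V_ov · V_DS − ½ V_DS²] = 0.205 × [1.67 × 1.3 − 0.5 × 1.3²] = 0.272 mA.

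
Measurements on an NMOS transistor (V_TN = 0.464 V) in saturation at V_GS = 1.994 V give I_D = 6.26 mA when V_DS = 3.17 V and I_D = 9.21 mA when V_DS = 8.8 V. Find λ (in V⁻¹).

With V_GS fixed, I_D ∝ (1 + λ V_DS) in saturation, so I_D2/I_D1 = (1 + λ V_DS2)/(1 + λ V_DS1).
9.21/6.26 = 1.471 = (1 + 8.8 λ)/(1 + 3.17 λ).
Solving: λ (I_D1 V_DS2 − I_D2 V_DS1) = I_D2 − I_D1, so λ = (9.21 − 6.26) / (6.26 × 8.8 − 9.21 × 3.17) = 2.95 / 25.9 = 0.114 V⁻¹.

λ = 0.114 V⁻¹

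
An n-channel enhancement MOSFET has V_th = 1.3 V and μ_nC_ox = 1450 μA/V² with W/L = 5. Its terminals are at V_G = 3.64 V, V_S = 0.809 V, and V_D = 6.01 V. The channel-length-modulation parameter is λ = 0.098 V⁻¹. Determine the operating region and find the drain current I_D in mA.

V_GS = V_G − V_S = 3.64 − 0.809 = 2.83 V; V_DS = V_D − V_S = 6.01 − 0.809 = 5.2 V.
k_n = μ_nC_ox · (W/L) = 7.25 mA/V².
V_ov = V_GS − V_th = 2.83 − 1.3 = 1.53 V.
Since V_DS = 5.2 V ≥ V_ov = 1.53 V, the device is in saturation.
I_D = ½ k_n V_ov² (1 + λ V_DS) = 0.5 × 7.25 × 1.53² × (1 + 0.098 × 5.2) = 12.8 mA.

Saturation; I_D = 12.8 mA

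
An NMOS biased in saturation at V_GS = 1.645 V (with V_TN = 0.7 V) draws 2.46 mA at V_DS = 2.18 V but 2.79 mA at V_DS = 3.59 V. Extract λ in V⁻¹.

With V_GS fixed, I_D ∝ (1 + λ V_DS) in saturation, so I_D2/I_D1 = (1 + λ V_DS2)/(1 + λ V_DS1).
2.79/2.46 = 1.134 = (1 + 3.59 λ)/(1 + 2.18 λ).
Solving: λ (I_D1 V_DS2 − I_D2 V_DS1) = I_D2 − I_D1, so λ = (2.79 − 2.46) / (2.46 × 3.59 − 2.79 × 2.18) = 0.33 / 2.75 = 0.12 V⁻¹.

λ = 0.120 V⁻¹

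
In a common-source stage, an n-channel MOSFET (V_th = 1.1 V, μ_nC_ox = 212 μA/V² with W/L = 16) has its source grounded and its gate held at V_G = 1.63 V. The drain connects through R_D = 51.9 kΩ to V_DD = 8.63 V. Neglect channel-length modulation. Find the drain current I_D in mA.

I_D = 0.164 mA

V_GS = V_G = 1.63 V, so V_ov = 1.63 − 1.1 = 0.53 V.
k_n = μ_nC_ox · (W/L) = 3.392 mA/V².
Assume saturation: I_D = ½ k_n V_ov² = 0.5 × 3.392 × 0.53² = 0.476 mA, giving V_DS = V_DD − I_D R_D = 8.63 − 0.476 × 51.9 = -16.1 V.
But -16.1 V < V_ov = 0.53 V, so the device is actually in triode.
In triode I_D = k_n[V_ov V_DS − ½ V_DS²] and I_D = (V_DD − V_DS)/R_D. Equating: 88 V_DS² − 94.3 V_DS + 8.63 = 0, giving V_DS = 0.101 V (the root below V_ov).
I_D = (8.63 − 0.101) / 51.9 = 0.164 mA.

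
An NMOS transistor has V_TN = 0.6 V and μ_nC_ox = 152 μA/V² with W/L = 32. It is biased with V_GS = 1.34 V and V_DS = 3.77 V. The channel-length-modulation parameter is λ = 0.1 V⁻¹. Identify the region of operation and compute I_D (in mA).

k_n = μ_nC_ox · (W/L) = 4.864 mA/V².
V_ov = V_GS − V_TN = 1.34 − 0.6 = 0.74 V.
Since V_DS = 3.77 V ≥ V_ov = 0.74 V, the device is in saturation.
I_D = ½ k_n V_ov² (1 + λ V_DS) = 0.5 × 4.864 × 0.74² × (1 + 0.1 × 3.77) = 1.83 mA.

Saturation; I_D = 1.83 mA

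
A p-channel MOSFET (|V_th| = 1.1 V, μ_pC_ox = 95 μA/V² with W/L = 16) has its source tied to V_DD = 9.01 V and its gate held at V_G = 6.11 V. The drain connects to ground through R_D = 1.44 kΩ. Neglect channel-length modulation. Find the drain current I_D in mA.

I_D = 2.46 mA

V_SG = V_DD − V_G = 9.01 − 6.11 = 2.9 V, so V_ov = 2.9 − 1.1 = 1.8 V.
k_p = μ_pC_ox · (W/L) = 1.52 mA/V².
Assume saturation: I_D = ½ k_p V_ov² = 0.5 × 1.52 × 1.8² = 2.46 mA, giving V_SD = V_DD − I_D R_D = 9.01 − 2.46 × 1.44 = 5.46 V.
V_SD = 5.46 V ≥ V_ov = 1.8 V, confirming saturation.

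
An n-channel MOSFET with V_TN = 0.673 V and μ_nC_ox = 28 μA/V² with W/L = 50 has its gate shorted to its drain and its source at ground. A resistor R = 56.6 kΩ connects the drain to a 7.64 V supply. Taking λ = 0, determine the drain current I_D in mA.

With gate tied to drain, V_GS = V_DS ≥ V_GS − V_TN, so the device is in saturation.
k_n = μ_nC_ox · (W/L) = 1.4 mA/V².
KCL at the drain: ½ k_n (V_GS − V_TN)² = (V_DD − V_GS)/R.
Let x = V_GS − 0.673. Then 39.6 x² + x − 6.967 = 0, giving x = 0.407 V (positive root), so V_GS = 1.08 V.
I_D = (V_DD − V_GS)/R = (7.64 − 1.08) / 56.6 = 0.116 mA.

I_D = 0.116 mA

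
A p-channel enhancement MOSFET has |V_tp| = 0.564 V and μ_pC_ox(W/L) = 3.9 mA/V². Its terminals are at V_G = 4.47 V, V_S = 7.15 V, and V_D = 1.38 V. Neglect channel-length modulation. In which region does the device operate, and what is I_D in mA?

Saturation; I_D = 8.73 mA

V_SG = V_S − V_G = 7.15 − 4.47 = 2.68 V; V_SD = V_S − V_D = 7.15 − 1.38 = 5.77 V.
V_ov = V_SG − |V_tp| = 2.68 − 0.564 = 2.12 V.
Since V_SD = 5.77 V ≥ V_ov = 2.12 V, the device is in saturation.
I_D = ½ k_p V_ov² = 0.5 × 3.9 × 2.12² = 8.73 mA.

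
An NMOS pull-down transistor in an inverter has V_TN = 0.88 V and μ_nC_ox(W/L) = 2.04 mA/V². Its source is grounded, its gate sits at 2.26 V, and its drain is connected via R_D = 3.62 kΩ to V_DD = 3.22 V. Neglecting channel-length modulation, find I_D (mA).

I_D = 0.801 mA

V_GS = V_G = 2.26 V, so V_ov = 2.26 − 0.88 = 1.38 V.
Assume saturation: I_D = ½ k_n V_ov² = 0.5 × 2.04 × 1.38² = 1.94 mA, giving V_DS = V_DD − I_D R_D = 3.22 − 1.94 × 3.62 = -3.81 V.
But -3.81 V < V_ov = 1.38 V, so the device is actually in triode.
In triode I_D = k_n[V_ov V_DS − ½ V_DS²] and I_D = (V_DD − V_DS)/R_D. Equating: 3.69 V_DS² − 11.19 V_DS + 3.22 = 0, giving V_DS = 0.322 V (the root below V_ov).
I_D = (3.22 − 0.322) / 3.62 = 0.801 mA.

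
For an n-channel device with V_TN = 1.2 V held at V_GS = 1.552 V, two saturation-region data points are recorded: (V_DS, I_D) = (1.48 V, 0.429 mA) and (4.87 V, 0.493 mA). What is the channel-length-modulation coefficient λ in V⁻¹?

λ = 0.0471 V⁻¹

With V_GS fixed, I_D ∝ (1 + λ V_DS) in saturation, so I_D2/I_D1 = (1 + λ V_DS2)/(1 + λ V_DS1).
0.493/0.429 = 1.149 = (1 + 4.87 λ)/(1 + 1.48 λ).
Solving: λ (I_D1 V_DS2 − I_D2 V_DS1) = I_D2 − I_D1, so λ = (0.493 − 0.429) / (0.429 × 4.87 − 0.493 × 1.48) = 0.064 / 1.36 = 0.0471 V⁻¹.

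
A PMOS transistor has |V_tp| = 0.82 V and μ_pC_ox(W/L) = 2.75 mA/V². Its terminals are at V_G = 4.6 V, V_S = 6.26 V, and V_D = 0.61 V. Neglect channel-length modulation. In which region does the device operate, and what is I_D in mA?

Saturation; I_D = 0.970 mA

V_SG = V_S − V_G = 6.26 − 4.6 = 1.66 V; V_SD = V_S − V_D = 6.26 − 0.61 = 5.65 V.
V_ov = V_SG − |V_tp| = 1.66 − 0.82 = 0.84 V.
Since V_SD = 5.65 V ≥ V_ov = 0.84 V, the device is in saturation.
I_D = ½ k_p V_ov² = 0.5 × 2.75 × 0.84² = 0.97 mA.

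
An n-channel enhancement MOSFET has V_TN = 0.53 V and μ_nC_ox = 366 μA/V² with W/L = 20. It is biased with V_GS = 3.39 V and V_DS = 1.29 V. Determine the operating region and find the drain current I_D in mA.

Triode; I_D = 20.9 mA

k_n = μ_nC_ox · (W/L) = 7.32 mA/V².
V_ov = V_GS − V_TN = 3.39 − 0.53 = 2.86 V.
Since V_DS = 1.29 V < V_ov = 2.86 V, the device is in the triode region.
I_D = k_n [V_ov · V_DS − ½ V_DS²] = 7.32 × [2.86 × 1.29 − 0.5 × 1.29²] = 20.9 mA.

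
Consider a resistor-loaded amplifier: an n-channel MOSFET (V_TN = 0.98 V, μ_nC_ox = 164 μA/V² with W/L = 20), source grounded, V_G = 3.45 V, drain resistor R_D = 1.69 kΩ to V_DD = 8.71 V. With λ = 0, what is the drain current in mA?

I_D = 4.75 mA

V_GS = V_G = 3.45 V, so V_ov = 3.45 − 0.98 = 2.47 V.
k_n = μ_nC_ox · (W/L) = 3.28 mA/V².
Assume saturation: I_D = ½ k_n V_ov² = 0.5 × 3.28 × 2.47² = 10 mA, giving V_DS = V_DD − I_D R_D = 8.71 − 10 × 1.69 = -8.2 V.
But -8.2 V < V_ov = 2.47 V, so the device is actually in triode.
In triode I_D = k_n[V_ov V_DS − ½ V_DS²] and I_D = (V_DD − V_DS)/R_D. Equating: 2.77 V_DS² − 14.69 V_DS + 8.71 = 0, giving V_DS = 0.68 V (the root below V_ov).
I_D = (8.71 − 0.68) / 1.69 = 4.75 mA.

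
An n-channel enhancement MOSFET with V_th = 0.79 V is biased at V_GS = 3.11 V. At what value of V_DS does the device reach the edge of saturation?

V_DS,sat = 2.32 V

The boundary between triode and saturation is V_DS = V_GS − V_th = V_ov.
V_ov = 3.11 − 0.79 = 2.32 V.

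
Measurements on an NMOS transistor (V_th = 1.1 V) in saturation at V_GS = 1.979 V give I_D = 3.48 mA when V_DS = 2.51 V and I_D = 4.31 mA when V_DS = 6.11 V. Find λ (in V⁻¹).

With V_GS fixed, I_D ∝ (1 + λ V_DS) in saturation, so I_D2/I_D1 = (1 + λ V_DS2)/(1 + λ V_DS1).
4.31/3.48 = 1.239 = (1 + 6.11 λ)/(1 + 2.51 λ).
Solving: λ (I_D1 V_DS2 − I_D2 V_DS1) = I_D2 − I_D1, so λ = (4.31 − 3.48) / (3.48 × 6.11 − 4.31 × 2.51) = 0.83 / 10.4 = 0.0795 V⁻¹.

λ = 0.0795 V⁻¹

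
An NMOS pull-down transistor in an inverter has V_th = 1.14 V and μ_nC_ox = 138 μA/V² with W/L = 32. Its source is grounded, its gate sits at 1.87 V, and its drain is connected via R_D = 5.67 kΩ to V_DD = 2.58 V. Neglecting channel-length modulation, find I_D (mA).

I_D = 0.429 mA

V_GS = V_G = 1.87 V, so V_ov = 1.87 − 1.14 = 0.73 V.
k_n = μ_nC_ox · (W/L) = 4.416 mA/V².
Assume saturation: I_D = ½ k_n V_ov² = 0.5 × 4.416 × 0.73² = 1.18 mA, giving V_DS = V_DD − I_D R_D = 2.58 − 1.18 × 5.67 = -4.09 V.
But -4.09 V < V_ov = 0.73 V, so the device is actually in triode.
In triode I_D = k_n[V_ov V_DS − ½ V_DS²] and I_D = (V_DD − V_DS)/R_D. Equating: 12.5 V_DS² − 19.28 V_DS + 2.58 = 0, giving V_DS = 0.148 V (the root below V_ov).
I_D = (2.58 − 0.148) / 5.67 = 0.429 mA.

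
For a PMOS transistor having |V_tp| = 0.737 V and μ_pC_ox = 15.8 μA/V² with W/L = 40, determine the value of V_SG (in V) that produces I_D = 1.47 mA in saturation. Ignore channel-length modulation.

k_p = μ_pC_ox · (W/L) = 0.632 mA/V².
In saturation I_D = ½ k_p (V_SG − |V_tp|)², so V_SG − |V_tp| = √(2 I_D / k_p) = √(2 × 1.47 / 0.632) = 2.16 V.
V_SG = 0.737 + 2.16 = 2.89 V.

V_SG = 2.89 V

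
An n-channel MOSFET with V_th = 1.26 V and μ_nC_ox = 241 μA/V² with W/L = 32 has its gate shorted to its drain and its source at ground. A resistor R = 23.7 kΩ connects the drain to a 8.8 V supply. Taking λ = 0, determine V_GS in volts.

V_GS = 1.54 V

With gate tied to drain, V_GS = V_DS ≥ V_GS − V_th, so the device is in saturation.
k_n = μ_nC_ox · (W/L) = 7.712 mA/V².
KCL at the drain: ½ k_n (V_GS − V_th)² = (V_DD − V_GS)/R.
Let x = V_GS − 1.26. Then 91.4 x² + x − 7.54 = 0, giving x = 0.282 V (positive root), so V_GS = 1.54 V.
I_D = (V_DD − V_GS)/R = (8.8 − 1.54) / 23.7 = 0.306 mA.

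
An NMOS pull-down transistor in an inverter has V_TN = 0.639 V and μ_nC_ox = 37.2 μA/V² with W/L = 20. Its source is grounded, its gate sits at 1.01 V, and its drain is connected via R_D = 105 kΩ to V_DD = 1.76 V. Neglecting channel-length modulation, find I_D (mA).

V_GS = V_G = 1.01 V, so V_ov = 1.01 − 0.639 = 0.371 V.
k_n = μ_nC_ox · (W/L) = 0.744 mA/V².
Assume saturation: I_D = ½ k_n V_ov² = 0.5 × 0.744 × 0.371² = 0.0512 mA, giving V_DS = V_DD − I_D R_D = 1.76 − 0.0512 × 105 = -3.62 V.
But -3.62 V < V_ov = 0.371 V, so the device is actually in triode.
In triode I_D = k_n[V_ov V_DS − ½ V_DS²] and I_D = (V_DD − V_DS)/R_D. Equating: 39.1 V_DS² − 29.98 V_DS + 1.76 = 0, giving V_DS = 0.064 V (the root below V_ov).
I_D = (1.76 − 0.064) / 105 = 0.0162 mA.

I_D = 0.0162 mA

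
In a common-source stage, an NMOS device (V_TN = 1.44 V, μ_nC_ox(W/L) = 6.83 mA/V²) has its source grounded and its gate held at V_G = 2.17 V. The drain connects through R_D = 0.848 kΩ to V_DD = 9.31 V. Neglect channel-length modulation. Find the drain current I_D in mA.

I_D = 1.82 mA

V_GS = V_G = 2.17 V, so V_ov = 2.17 − 1.44 = 0.73 V.
Assume saturation: I_D = ½ k_n V_ov² = 0.5 × 6.83 × 0.73² = 1.82 mA, giving V_DS = V_DD − I_D R_D = 9.31 − 1.82 × 0.848 = 7.77 V.
V_DS = 7.77 V ≥ V_ov = 0.73 V, confirming saturation.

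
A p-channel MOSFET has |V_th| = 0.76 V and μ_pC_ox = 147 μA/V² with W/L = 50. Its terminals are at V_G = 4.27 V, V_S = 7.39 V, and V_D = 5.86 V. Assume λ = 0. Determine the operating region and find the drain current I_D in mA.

V_SG = V_S − V_G = 7.39 − 4.27 = 3.12 V; V_SD = V_S − V_D = 7.39 − 5.86 = 1.53 V.
k_p = μ_pC_ox · (W/L) = 7.35 mA/V².
V_ov = V_SG − |V_th| = 3.12 − 0.76 = 2.36 V.
Since V_SD = 1.53 V < V_ov = 2.36 V, the device is in the triode region.
I_D = k_p [V_ov · V_SD − ½ V_SD²] = 7.35 × [2.36 × 1.53 − 0.5 × 1.53²] = 17.9 mA.

Triode; I_D = 17.9 mA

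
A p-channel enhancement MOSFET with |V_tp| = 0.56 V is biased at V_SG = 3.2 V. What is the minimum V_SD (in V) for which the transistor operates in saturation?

The boundary between triode and saturation is V_SD = V_SG − |V_tp| = V_ov.
V_ov = 3.2 − 0.56 = 2.64 V.

V_SD,sat = 2.64 V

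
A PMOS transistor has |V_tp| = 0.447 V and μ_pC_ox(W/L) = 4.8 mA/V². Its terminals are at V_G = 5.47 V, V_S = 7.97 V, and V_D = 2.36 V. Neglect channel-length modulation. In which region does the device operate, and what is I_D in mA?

V_SG = V_S − V_G = 7.97 − 5.47 = 2.5 V; V_SD = V_S − V_D = 7.97 − 2.36 = 5.61 V.
V_ov = V_SG − |V_tp| = 2.5 − 0.447 = 2.05 V.
Since V_SD = 5.61 V ≥ V_ov = 2.05 V, the device is in saturation.
I_D = ½ k_p V_ov² = 0.5 × 4.8 × 2.05² = 10.1 mA.

Saturation; I_D = 10.1 mA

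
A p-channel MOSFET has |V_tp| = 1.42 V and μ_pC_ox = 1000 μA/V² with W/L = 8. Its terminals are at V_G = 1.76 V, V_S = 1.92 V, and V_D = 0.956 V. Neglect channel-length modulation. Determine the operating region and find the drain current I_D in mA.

V_SG = V_S − V_G = 1.92 − 1.76 = 0.16 V; V_SD = V_S − V_D = 1.92 − 0.956 = 0.964 V.
V_SG = 0.16 V < |V_tp| = 1.42 V, so the transistor is in cutoff.

Cutoff; I_D = 0 mA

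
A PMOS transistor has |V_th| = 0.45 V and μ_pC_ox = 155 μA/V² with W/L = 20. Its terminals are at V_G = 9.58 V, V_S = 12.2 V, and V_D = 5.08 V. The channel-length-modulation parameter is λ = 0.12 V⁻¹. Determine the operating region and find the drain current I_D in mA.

V_SG = V_S − V_G = 12.2 − 9.58 = 2.62 V; V_SD = V_S − V_D = 12.2 − 5.08 = 7.12 V.
k_p = μ_pC_ox · (W/L) = 3.1 mA/V².
V_ov = V_SG − |V_th| = 2.62 − 0.45 = 2.17 V.
Since V_SD = 7.12 V ≥ V_ov = 2.17 V, the device is in saturation.
I_D = ½ k_p V_ov² (1 + λ V_SD) = 0.5 × 3.1 × 2.17² × (1 + 0.12 × 7.12) = 13.5 mA.

Saturation; I_D = 13.5 mA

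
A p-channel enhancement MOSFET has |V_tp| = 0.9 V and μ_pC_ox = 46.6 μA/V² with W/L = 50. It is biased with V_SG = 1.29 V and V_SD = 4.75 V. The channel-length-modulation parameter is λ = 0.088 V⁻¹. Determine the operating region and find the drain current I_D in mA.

k_p = μ_pC_ox · (W/L) = 2.33 mA/V².
V_ov = V_SG − |V_tp| = 1.29 − 0.9 = 0.39 V.
Since V_SD = 4.75 V ≥ V_ov = 0.39 V, the device is in saturation.
I_D = ½ k_p V_ov² (1 + λ V_SD) = 0.5 × 2.33 × 0.39² × (1 + 0.088 × 4.75) = 0.251 mA.

Saturation; I_D = 0.251 mA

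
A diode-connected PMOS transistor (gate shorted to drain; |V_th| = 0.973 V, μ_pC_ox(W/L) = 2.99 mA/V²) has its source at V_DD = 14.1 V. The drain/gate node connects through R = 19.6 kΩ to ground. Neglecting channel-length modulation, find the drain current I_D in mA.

I_D = 0.636 mA

With gate tied to drain, V_SG = V_SD ≥ V_SG − |V_th|, so the device is in saturation.
KCL at the drain: ½ k_p (V_SG − |V_th|)² = (V_DD − V_SG)/R.
Let x = V_SG − 0.973. Then 29.3 x² + x − 13.13 = 0, giving x = 0.652 V (positive root), so V_SG = 1.63 V.
I_D = (V_DD − V_SG)/R = (14.1 − 1.63) / 19.6 = 0.636 mA.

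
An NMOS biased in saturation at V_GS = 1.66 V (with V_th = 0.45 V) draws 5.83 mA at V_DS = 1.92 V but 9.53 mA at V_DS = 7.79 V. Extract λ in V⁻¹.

With V_GS fixed, I_D ∝ (1 + λ V_DS) in saturation, so I_D2/I_D1 = (1 + λ V_DS2)/(1 + λ V_DS1).
9.53/5.83 = 1.635 = (1 + 7.79 λ)/(1 + 1.92 λ).
Solving: λ (I_D1 V_DS2 − I_D2 V_DS1) = I_D2 − I_D1, so λ = (9.53 − 5.83) / (5.83 × 7.79 − 9.53 × 1.92) = 3.7 / 27.1 = 0.136 V⁻¹.

λ = 0.136 V⁻¹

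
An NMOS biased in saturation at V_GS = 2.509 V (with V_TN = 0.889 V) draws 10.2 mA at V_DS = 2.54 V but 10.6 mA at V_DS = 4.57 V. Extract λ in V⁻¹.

λ = 0.0203 V⁻¹

With V_GS fixed, I_D ∝ (1 + λ V_DS) in saturation, so I_D2/I_D1 = (1 + λ V_DS2)/(1 + λ V_DS1).
10.6/10.2 = 1.039 = (1 + 4.57 λ)/(1 + 2.54 λ).
Solving: λ (I_D1 V_DS2 − I_D2 V_DS1) = I_D2 − I_D1, so λ = (10.6 − 10.2) / (10.2 × 4.57 − 10.6 × 2.54) = 0.4 / 19.7 = 0.0203 V⁻¹.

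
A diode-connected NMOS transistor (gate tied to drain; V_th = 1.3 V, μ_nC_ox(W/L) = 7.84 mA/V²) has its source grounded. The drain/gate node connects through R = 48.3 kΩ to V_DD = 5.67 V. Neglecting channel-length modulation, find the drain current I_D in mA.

With gate tied to drain, V_GS = V_DS ≥ V_GS − V_th, so the device is in saturation.
KCL at the drain: ½ k_n (V_GS − V_th)² = (V_DD − V_GS)/R.
Let x = V_GS − 1.3. Then 189 x² + x − 4.37 = 0, giving x = 0.149 V (positive root), so V_GS = 1.45 V.
I_D = (V_DD − V_GS)/R = (5.67 − 1.45) / 48.3 = 0.0874 mA.

I_D = 0.0874 mA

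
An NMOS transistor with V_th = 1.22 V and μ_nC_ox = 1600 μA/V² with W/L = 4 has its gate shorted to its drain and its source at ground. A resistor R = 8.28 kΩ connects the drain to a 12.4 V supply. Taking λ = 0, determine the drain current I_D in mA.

With gate tied to drain, V_GS = V_DS ≥ V_GS − V_th, so the device is in saturation.
k_n = μ_nC_ox · (W/L) = 6.4 mA/V².
KCL at the drain: ½ k_n (V_GS − V_th)² = (V_DD − V_GS)/R.
Let x = V_GS − 1.22. Then 26.5 x² + x − 11.18 = 0, giving x = 0.631 V (positive root), so V_GS = 1.85 V.
I_D = (V_DD − V_GS)/R = (12.4 − 1.85) / 8.28 = 1.27 mA.

I_D = 1.27 mA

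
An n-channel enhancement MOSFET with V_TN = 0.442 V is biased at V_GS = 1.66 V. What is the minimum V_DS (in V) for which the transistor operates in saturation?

The boundary between triode and saturation is V_DS = V_GS − V_TN = V_ov.
V_ov = 1.66 − 0.442 = 1.22 V.

V_DS,sat = 1.22 V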